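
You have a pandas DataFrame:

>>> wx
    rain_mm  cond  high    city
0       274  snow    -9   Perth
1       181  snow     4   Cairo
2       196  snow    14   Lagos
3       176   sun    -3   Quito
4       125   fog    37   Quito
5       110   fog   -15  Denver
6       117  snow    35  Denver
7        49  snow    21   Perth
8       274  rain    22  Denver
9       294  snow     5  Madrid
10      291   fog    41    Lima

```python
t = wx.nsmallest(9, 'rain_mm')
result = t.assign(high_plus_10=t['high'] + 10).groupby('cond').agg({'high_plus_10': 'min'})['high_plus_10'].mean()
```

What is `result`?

8.75

take 9 rows with smallest rain_mm:
   rain_mm  cond  high    city
7       49  snow    21   Perth
5      110   fog   -15  Denver
6      117  snow    35  Denver
4      125   fog    37   Quito
3      176   sun    -3   Quito
1      181  snow     4   Cairo
2      196  snow    14   Lagos
0      274  snow    -9   Perth
8      274  rain    22  Denver
add column high_plus_10 = t['high'] + 10:
   rain_mm  cond  high    city  high_plus_10
7       49  snow    21   Perth            31
5      110   fog   -15  Denver            -5
6      117  snow    35  Denver            45
4      125   fog    37   Quito            47
3      176   sun    -3   Quito             7
1      181  snow     4   Cairo            14
2      196  snow    14   Lagos            24
0      274  snow    -9   Perth             1
8      274  rain    22  Denver            32
group by cond, min of high_plus_10:
      high_plus_10
cond              
fog             -5
rain            32
snow             1
sun              7
mean of column 'high_plus_10' → 8.75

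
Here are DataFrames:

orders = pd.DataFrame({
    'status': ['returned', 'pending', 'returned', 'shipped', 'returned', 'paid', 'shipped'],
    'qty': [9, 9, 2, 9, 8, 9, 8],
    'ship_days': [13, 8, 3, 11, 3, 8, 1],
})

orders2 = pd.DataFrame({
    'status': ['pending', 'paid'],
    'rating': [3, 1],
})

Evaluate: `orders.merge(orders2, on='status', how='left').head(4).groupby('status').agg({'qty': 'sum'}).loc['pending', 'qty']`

9

merge on 'status' (how='left') → 7 rows:
     status  qty  ship_days  rating
0  returned    9         13     NaN
1   pending    9          8     3.0
2  returned    2          3     NaN
3   shipped    9         11     NaN
4  returned    8          3     NaN
5      paid    9          8     1.0
6   shipped    8          1     NaN
take first 4 rows:
     status  qty  ship_days  rating
0  returned    9         13     NaN
1   pending    9          8     3.0
2  returned    2          3     NaN
3   shipped    9         11     NaN
group by status, sum of qty:
          qty
status       
pending     9
returned   11
shipped     9
Then the value at row 'pending', column 'qty': 9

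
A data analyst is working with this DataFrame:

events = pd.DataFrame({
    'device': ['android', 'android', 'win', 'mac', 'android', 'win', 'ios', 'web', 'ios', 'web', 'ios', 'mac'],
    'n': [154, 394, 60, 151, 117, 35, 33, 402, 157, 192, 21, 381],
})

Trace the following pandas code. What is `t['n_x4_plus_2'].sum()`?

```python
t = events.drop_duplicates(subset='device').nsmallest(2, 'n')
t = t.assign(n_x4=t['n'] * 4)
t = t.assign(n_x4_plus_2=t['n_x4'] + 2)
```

376

drop duplicate device (keep=first):
    device    n
0  android  154
2      win   60
3      mac  151
6      ios   33
7      web  402
take 2 rows with smallest n:
  device   n
6    ios  33
2    win  60
add column n_x4 = t['n'] * 4:
  device   n  n_x4
6    ios  33   132
2    win  60   240
add column n_x4_plus_2 = t['n_x4'] + 2:
  device   n  n_x4  n_x4_plus_2
6    ios  33   132          134
2    win  60   240          242
The sum of column 'n_x4_plus_2' is 376.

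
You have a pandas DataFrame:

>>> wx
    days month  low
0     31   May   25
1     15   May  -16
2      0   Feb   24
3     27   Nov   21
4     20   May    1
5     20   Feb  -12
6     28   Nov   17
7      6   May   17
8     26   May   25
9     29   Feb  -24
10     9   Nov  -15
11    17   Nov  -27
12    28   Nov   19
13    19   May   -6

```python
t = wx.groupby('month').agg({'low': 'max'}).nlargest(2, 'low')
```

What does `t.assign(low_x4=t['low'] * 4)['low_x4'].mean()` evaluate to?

98.0

group by month, max of low:
       low
month     
Feb     24
May     25
Nov     21
take 2 rows with largest low:
       low
month     
May     25
Feb     24
add column low_x4 = t['low'] * 4:
       low  low_x4
month             
May     25     100
Feb     24      96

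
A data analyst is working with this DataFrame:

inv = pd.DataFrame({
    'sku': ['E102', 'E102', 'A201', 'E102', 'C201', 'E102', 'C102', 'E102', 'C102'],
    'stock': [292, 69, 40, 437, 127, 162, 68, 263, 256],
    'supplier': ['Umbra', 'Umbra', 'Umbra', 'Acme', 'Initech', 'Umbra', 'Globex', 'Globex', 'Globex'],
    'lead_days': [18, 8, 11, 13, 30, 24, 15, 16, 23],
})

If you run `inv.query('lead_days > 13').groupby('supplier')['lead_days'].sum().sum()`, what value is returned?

filter rows where lead_days > 13:
    sku  stock supplier  lead_days
0  E102    292    Umbra         18
4  C201    127  Initech         30
5  E102    162    Umbra         24
6  C102     68   Globex         15
7  E102    263   Globex         16
8  C102    256   Globex         23
group by supplier, sum of lead_days:
supplier
Globex     54
Initech    30
Umbra      42
Name: lead_days, dtype: int64
Reading off the sum of the resulting series, we get 126.

126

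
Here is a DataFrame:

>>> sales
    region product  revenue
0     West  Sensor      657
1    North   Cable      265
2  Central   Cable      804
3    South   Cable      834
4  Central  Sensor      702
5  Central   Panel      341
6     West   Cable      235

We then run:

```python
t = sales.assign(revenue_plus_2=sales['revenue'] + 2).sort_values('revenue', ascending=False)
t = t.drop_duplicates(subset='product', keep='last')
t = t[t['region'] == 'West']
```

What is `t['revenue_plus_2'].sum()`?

add column revenue_plus_2 = sales['revenue'] + 2:
    region product  revenue  revenue_plus_2
0     West  Sensor      657             659
1    North   Cable      265             267
2  Central   Cable      804             806
3    South   Cable      834             836
4  Central  Sensor      702             704
5  Central   Panel      341             343
6     West   Cable      235             237
sort by revenue descending:
    region product  revenue  revenue_plus_2
3    South   Cable      834             836
2  Central   Cable      804             806
4  Central  Sensor      702             704
0     West  Sensor      657             659
5  Central   Panel      341             343
1    North   Cable      265             267
6     West   Cable      235             237
drop duplicate product (keep=last):
    region product  revenue  revenue_plus_2
0     West  Sensor      657             659
5  Central   Panel      341             343
6     West   Cable      235             237
filter rows where region == 'West':
  region product  revenue  revenue_plus_2
0   West  Sensor      657             659
6   West   Cable      235             237
Taking the sum of column 'revenue_plus_2' gives 896.

896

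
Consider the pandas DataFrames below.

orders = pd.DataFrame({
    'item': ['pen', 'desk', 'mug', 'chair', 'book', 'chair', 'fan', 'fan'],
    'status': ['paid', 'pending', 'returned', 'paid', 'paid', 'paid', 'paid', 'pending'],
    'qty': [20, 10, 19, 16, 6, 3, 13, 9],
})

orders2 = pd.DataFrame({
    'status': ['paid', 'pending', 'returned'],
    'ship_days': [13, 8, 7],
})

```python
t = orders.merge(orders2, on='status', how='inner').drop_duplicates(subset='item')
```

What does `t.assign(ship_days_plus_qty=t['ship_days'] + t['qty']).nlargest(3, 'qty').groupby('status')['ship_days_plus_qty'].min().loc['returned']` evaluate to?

26

merge on 'status' (how='inner') → 8 rows:
    item    status  qty  ship_days
0    pen      paid   20         13
1   desk   pending   10          8
2    mug  returned   19          7
3  chair      paid   16         13
4   book      paid    6         13
5  chair      paid    3         13
6    fan      paid   13         13
7    fan   pending    9          8
drop duplicate item (keep=first):
    item    status  qty  ship_days
0    pen      paid   20         13
1   desk   pending   10          8
2    mug  returned   19          7
3  chair      paid   16         13
4   book      paid    6         13
6    fan      paid   13         13
add column ship_days_plus_qty = t['ship_days'] + t['qty']:
    item    status  qty  ship_days  ship_days_plus_qty
0    pen      paid   20         13                  33
1   desk   pending   10          8                  18
2    mug  returned   19          7                  26
3  chair      paid   16         13                  29
4   book      paid    6         13                  19
6    fan      paid   13         13                  26
take 3 rows with largest qty:
    item    status  qty  ship_days  ship_days_plus_qty
0    pen      paid   20         13                  33
2    mug  returned   19          7                  26
3  chair      paid   16         13                  29
group by status, min of ship_days_plus_qty:
status
paid        29
returned    26
Name: ship_days_plus_qty, dtype: int64
Then the value at index 'returned': 26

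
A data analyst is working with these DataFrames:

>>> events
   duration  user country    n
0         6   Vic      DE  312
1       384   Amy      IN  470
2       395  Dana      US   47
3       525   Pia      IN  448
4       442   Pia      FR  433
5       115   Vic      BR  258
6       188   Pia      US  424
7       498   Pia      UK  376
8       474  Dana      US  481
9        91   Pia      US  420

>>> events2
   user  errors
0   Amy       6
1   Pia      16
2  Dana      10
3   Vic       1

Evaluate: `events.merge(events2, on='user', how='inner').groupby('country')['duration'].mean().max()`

498.0

merge on 'user' (how='inner') → 10 rows:
   duration  user country    n  errors
0         6   Vic      DE  312       1
1       384   Amy      IN  470       6
2       395  Dana      US   47      10
3       525   Pia      IN  448      16
4       442   Pia      FR  433      16
5       115   Vic      BR  258       1
6       188   Pia      US  424      16
7       498   Pia      UK  376      16
8       474  Dana      US  481      10
9        91   Pia      US  420      16
group by country, mean of duration:
country
BR    115.0
DE      6.0
FR    442.0
IN    454.5
UK    498.0
US    287.0
Name: duration, dtype: float64
max of the resulting series → 498.0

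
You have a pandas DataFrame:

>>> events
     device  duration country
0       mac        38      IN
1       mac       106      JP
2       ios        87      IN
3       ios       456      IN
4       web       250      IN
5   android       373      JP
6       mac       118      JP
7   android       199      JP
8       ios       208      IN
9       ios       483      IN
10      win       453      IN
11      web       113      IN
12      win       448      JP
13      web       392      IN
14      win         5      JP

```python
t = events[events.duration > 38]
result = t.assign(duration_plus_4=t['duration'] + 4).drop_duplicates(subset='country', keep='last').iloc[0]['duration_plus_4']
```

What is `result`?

filter rows where duration > 38:
     device  duration country
1       mac       106      JP
2       ios        87      IN
3       ios       456      IN
4       web       250      IN
5   android       373      JP
6       mac       118      JP
7   android       199      JP
8       ios       208      IN
9       ios       483      IN
10      win       453      IN
11      web       113      IN
12      win       448      JP
13      web       392      IN
add column duration_plus_4 = t['duration'] + 4:
     device  duration country  duration_plus_4
1       mac       106      JP              110
2       ios        87      IN               91
3       ios       456      IN              460
4       web       250      IN              254
5   android       373      JP              377
6       mac       118      JP              122
7   android       199      JP              203
8       ios       208      IN              212
9       ios       483      IN              487
10      win       453      IN              457
11      web       113      IN              117
12      win       448      JP              452
13      web       392      IN              396
drop duplicate country (keep=last):
   device  duration country  duration_plus_4
12    win       448      JP              452
13    web       392      IN              396
Taking the value at position 0, column 'duration_plus_4' gives 452.

452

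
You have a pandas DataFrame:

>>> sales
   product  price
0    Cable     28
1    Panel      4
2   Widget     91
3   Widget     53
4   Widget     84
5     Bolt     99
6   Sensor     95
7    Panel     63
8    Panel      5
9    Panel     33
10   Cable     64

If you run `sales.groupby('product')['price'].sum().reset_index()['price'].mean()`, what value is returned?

group by product, sum of price:
product
Bolt       99
Cable      92
Panel     105
Sensor     95
Widget    228
Name: price, dtype: int64
reset_index():
  product  price
0    Bolt     99
1   Cable     92
2   Panel    105
3  Sensor     95
4  Widget    228
So mean() = 123.8.

123.8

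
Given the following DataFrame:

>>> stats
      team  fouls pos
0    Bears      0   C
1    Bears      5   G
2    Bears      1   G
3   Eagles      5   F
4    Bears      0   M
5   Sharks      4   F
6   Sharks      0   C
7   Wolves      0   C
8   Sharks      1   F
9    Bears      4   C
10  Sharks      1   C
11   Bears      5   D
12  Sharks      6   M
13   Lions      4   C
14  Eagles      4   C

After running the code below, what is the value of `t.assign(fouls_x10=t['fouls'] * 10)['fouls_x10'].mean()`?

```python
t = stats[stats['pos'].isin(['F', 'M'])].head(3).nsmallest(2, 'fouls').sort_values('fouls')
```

filter rows where pos in ['F', 'M']:
      team  fouls pos
3   Eagles      5   F
4    Bears      0   M
5   Sharks      4   F
8   Sharks      1   F
12  Sharks      6   M
take first 3 rows:
     team  fouls pos
3  Eagles      5   F
4   Bears      0   M
5  Sharks      4   F
take 2 rows with smallest fouls:
     team  fouls pos
4   Bears      0   M
5  Sharks      4   F
sort by fouls:
     team  fouls pos
4   Bears      0   M
5  Sharks      4   F
add column fouls_x10 = t['fouls'] * 10:
     team  fouls pos  fouls_x10
4   Bears      0   M          0
5  Sharks      4   F         40
Finally, mean of column 'fouls_x10' = 20.0.

20.0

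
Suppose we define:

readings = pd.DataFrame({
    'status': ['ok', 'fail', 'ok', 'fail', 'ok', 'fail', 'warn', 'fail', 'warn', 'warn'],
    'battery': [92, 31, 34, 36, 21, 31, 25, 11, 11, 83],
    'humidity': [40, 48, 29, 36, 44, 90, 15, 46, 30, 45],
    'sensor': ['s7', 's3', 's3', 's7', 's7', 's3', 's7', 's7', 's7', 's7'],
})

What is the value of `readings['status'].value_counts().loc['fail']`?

value_counts of status:
status
fail    4
ok      3
warn    3
Name: count, dtype: int64
The value at index 'fail' is 4.

4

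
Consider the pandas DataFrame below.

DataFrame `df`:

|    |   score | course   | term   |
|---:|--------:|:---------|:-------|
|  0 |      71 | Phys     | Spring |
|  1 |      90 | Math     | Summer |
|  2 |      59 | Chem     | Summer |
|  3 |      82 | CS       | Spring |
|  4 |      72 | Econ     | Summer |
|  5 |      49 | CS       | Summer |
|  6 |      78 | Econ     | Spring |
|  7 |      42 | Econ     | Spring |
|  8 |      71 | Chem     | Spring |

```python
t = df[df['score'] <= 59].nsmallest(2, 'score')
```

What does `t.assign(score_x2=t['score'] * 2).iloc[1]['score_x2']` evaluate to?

98

filter rows where score <= 59:
   score course    term
2     59   Chem  Summer
5     49     CS  Summer
7     42   Econ  Spring
take 2 rows with smallest score:
   score course    term
7     42   Econ  Spring
5     49     CS  Summer
add column score_x2 = t['score'] * 2:
   score course    term  score_x2
7     42   Econ  Spring        84
5     49     CS  Summer        98
Hence 98.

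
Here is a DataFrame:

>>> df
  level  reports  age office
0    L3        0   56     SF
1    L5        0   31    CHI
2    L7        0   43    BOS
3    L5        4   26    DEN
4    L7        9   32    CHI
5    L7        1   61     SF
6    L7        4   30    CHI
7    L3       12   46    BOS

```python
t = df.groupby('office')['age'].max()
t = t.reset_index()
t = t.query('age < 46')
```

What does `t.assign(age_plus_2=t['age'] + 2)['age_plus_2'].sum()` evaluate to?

group by office, max of age:
office
BOS    46
CHI    32
DEN    26
SF     61
Name: age, dtype: int64
reset_index():
  office  age
0    BOS   46
1    CHI   32
2    DEN   26
3     SF   61
filter rows where age < 46:
  office  age
1    CHI   32
2    DEN   26
add column age_plus_2 = t['age'] + 2:
  office  age  age_plus_2
1    CHI   32          34
2    DEN   26          28
Then the sum of column 'age_plus_2': 62

62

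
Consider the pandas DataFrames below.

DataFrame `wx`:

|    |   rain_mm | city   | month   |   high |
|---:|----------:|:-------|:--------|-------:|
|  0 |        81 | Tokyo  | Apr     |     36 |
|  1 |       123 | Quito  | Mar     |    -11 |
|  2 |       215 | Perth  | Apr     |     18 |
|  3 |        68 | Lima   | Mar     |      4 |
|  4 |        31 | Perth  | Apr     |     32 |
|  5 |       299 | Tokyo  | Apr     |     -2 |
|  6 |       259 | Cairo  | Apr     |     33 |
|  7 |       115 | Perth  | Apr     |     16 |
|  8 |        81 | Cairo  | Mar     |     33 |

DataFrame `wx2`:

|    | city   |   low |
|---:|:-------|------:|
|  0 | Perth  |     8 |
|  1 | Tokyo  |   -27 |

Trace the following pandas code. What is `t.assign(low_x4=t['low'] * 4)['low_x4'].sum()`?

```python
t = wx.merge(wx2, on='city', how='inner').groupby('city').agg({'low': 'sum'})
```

merge on 'city' (how='inner') → 5 rows:
   rain_mm   city month  high  low
0       81  Tokyo   Apr    36  -27
1      215  Perth   Apr    18    8
2       31  Perth   Apr    32    8
3      299  Tokyo   Apr    -2  -27
4      115  Perth   Apr    16    8
group by city, sum of low:
       low
city      
Perth   24
Tokyo  -54
add column low_x4 = t['low'] * 4:
       low  low_x4
city              
Perth   24      96
Tokyo  -54    -216
Taking the sum of column 'low_x4' gives -120.

-120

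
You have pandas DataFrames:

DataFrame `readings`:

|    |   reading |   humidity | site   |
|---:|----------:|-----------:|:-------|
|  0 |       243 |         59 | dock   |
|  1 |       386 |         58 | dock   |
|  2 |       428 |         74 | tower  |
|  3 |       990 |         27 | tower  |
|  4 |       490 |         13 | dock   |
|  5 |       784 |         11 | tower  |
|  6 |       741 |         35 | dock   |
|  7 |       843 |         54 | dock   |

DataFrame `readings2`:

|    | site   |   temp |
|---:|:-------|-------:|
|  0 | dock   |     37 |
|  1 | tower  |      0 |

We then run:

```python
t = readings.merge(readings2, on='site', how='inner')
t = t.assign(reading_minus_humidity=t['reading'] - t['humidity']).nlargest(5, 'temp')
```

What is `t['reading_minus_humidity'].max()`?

789

merge on 'site' (how='inner') → 8 rows:
   reading  humidity   site  temp
0      243        59   dock    37
1      386        58   dock    37
2      428        74  tower     0
3      990        27  tower     0
4      490        13   dock    37
5      784        11  tower     0
6      741        35   dock    37
7      843        54   dock    37
add column reading_minus_humidity = t['reading'] - t['humidity']:
   reading  humidity   site  temp  reading_minus_humidity
0      243        59   dock    37                     184
1      386        58   dock    37                     328
2      428        74  tower     0                     354
3      990        27  tower     0                     963
4      490        13   dock    37                     477
5      784        11  tower     0                     773
6      741        35   dock    37                     706
7      843        54   dock    37                     789
take 5 rows with largest temp:
   reading  humidity  site  temp  reading_minus_humidity
0      243        59  dock    37                     184
1      386        58  dock    37                     328
4      490        13  dock    37                     477
6      741        35  dock    37                     706
7      843        54  dock    37                     789
Finally, max of column 'reading_minus_humidity' = 789.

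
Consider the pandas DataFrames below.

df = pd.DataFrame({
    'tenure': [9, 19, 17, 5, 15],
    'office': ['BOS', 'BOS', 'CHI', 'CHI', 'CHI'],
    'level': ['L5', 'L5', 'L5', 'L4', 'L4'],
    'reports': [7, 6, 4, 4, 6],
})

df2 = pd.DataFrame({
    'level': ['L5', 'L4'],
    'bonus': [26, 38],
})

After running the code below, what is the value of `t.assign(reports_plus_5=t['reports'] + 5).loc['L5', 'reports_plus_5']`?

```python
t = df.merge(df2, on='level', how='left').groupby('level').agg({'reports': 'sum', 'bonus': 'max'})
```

22

merge on 'level' (how='left') → 5 rows:
   tenure office level  reports  bonus
0       9    BOS    L5        7     26
1      19    BOS    L5        6     26
2      17    CHI    L5        4     26
3       5    CHI    L4        4     38
4      15    CHI    L4        6     38
group by level: sum(reports), max(bonus):
       reports  bonus
level                
L4          10     38
L5          17     26
add column reports_plus_5 = t['reports'] + 5:
       reports  bonus  reports_plus_5
level                                
L4          10     38              15
L5          17     26              22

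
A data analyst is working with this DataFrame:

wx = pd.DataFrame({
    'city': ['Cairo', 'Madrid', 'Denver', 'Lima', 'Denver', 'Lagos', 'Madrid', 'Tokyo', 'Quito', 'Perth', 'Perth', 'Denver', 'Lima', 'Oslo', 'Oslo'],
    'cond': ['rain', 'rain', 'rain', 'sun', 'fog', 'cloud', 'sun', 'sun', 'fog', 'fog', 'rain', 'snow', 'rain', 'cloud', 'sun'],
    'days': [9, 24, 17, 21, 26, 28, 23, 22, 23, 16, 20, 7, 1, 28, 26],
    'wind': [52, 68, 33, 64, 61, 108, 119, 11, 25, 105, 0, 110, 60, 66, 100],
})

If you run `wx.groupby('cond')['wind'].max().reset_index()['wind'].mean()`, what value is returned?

group by cond, max of wind:
cond
cloud    108
fog      105
rain      68
snow     110
sun      119
Name: wind, dtype: int64
reset_index():
    cond  wind
0  cloud   108
1    fog   105
2   rain    68
3   snow   110
4    sun   119
mean of column 'wind' → 102.0

102.0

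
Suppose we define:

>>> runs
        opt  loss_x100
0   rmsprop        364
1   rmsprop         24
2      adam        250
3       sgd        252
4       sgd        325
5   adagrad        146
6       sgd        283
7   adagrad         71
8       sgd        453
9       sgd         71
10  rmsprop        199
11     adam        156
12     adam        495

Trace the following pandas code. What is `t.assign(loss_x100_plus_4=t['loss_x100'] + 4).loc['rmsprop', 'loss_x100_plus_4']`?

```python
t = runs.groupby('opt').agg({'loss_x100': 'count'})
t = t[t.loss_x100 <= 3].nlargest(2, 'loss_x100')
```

group by opt, count of loss_x100:
         loss_x100
opt               
adagrad          2
adam             3
rmsprop          3
sgd              5
filter rows where loss_x100 <= 3:
         loss_x100
opt               
adagrad          2
adam             3
rmsprop          3
take 2 rows with largest loss_x100:
         loss_x100
opt               
adam             3
rmsprop          3
add column loss_x100_plus_4 = t['loss_x100'] + 4:
         loss_x100  loss_x100_plus_4
opt                                 
adam             3                 7
rmsprop          3                 7

7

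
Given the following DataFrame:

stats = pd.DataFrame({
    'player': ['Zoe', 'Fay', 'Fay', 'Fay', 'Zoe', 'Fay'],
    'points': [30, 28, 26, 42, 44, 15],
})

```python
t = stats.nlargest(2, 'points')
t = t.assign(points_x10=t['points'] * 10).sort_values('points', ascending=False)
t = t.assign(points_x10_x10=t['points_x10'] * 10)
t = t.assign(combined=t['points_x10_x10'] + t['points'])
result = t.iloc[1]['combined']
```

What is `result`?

take 2 rows with largest points:
  player  points
4    Zoe      44
3    Fay      42
add column points_x10 = t['points'] * 10:
  player  points  points_x10
4    Zoe      44         440
3    Fay      42         420
sort by points descending:
  player  points  points_x10
4    Zoe      44         440
3    Fay      42         420
add column points_x10_x10 = t['points_x10'] * 10:
  player  points  points_x10  points_x10_x10
4    Zoe      44         440            4400
3    Fay      42         420            4200
add column combined = t['points_x10_x10'] + t['points']:
  player  points  points_x10  points_x10_x10  combined
4    Zoe      44         440            4400      4444
3    Fay      42         420            4200      4242
Then the value at position 1, column 'combined': 4242

4242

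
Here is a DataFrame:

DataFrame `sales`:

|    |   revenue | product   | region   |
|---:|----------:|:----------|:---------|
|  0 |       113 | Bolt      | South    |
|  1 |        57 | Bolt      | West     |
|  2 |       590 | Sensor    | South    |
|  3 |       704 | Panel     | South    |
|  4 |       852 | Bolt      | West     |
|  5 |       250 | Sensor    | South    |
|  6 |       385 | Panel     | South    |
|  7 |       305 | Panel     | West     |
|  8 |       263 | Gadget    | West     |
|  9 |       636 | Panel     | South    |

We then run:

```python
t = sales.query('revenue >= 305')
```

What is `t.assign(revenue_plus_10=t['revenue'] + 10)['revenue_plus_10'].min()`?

filter rows where revenue >= 305:
   revenue product region
2      590  Sensor  South
3      704   Panel  South
4      852    Bolt   West
6      385   Panel  South
7      305   Panel   West
9      636   Panel  South
add column revenue_plus_10 = t['revenue'] + 10:
   revenue product region  revenue_plus_10
2      590  Sensor  South              600
3      704   Panel  South              714
4      852    Bolt   West              862
6      385   Panel  South              395
7      305   Panel   West              315
9      636   Panel  South              646
Reading off the min of column 'revenue_plus_10', we get 315.

315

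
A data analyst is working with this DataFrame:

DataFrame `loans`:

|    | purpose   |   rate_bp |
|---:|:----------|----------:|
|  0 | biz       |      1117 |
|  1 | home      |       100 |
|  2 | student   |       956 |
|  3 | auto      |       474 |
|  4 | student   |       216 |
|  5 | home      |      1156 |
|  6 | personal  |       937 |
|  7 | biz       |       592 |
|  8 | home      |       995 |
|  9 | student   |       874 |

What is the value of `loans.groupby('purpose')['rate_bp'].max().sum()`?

group by purpose, max of rate_bp:
purpose
auto         474
biz         1117
home        1156
personal     937
student      956
Name: rate_bp, dtype: int64
Finally, sum of the resulting series = 4640.

4640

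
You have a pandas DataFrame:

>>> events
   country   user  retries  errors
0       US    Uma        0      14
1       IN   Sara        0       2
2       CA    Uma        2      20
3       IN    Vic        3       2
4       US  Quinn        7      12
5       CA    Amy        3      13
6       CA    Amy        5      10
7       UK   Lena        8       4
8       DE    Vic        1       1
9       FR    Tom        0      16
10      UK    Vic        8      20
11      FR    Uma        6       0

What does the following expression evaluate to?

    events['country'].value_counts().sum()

12

value_counts of country:
country
CA    3
US    2
IN    2
UK    2
FR    2
DE    1
Name: count, dtype: int64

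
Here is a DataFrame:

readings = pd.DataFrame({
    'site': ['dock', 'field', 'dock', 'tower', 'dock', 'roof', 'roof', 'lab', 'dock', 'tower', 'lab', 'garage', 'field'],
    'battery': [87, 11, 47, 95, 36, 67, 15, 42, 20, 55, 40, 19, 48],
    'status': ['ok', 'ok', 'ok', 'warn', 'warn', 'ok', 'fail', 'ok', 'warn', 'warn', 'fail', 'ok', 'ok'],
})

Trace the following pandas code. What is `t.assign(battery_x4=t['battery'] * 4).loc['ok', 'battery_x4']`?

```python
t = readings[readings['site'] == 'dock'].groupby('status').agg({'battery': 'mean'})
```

filter rows where site == 'dock':
   site  battery status
0  dock       87     ok
2  dock       47     ok
4  dock       36   warn
8  dock       20   warn
group by status, mean of battery:
        battery
status         
ok         67.0
warn       28.0
add column battery_x4 = t['battery'] * 4:
        battery  battery_x4
status                     
ok         67.0       268.0
warn       28.0       112.0
Reading off the value at row 'ok', column 'battery_x4', we get 268.0.

268.0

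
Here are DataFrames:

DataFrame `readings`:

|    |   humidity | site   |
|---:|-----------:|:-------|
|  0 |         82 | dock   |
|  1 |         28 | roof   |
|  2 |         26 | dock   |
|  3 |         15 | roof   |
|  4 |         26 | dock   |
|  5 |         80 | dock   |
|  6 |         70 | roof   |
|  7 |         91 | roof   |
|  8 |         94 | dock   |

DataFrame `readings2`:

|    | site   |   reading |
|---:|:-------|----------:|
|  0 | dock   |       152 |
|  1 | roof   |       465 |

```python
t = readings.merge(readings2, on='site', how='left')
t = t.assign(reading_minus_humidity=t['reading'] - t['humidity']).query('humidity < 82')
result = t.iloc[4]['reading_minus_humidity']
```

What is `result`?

72

merge on 'site' (how='left') → 9 rows:
   humidity  site  reading
0        82  dock      152
1        28  roof      465
2        26  dock      152
3        15  roof      465
4        26  dock      152
5        80  dock      152
6        70  roof      465
7        91  roof      465
8        94  dock      152
add column reading_minus_humidity = t['reading'] - t['humidity']:
   humidity  site  reading  reading_minus_humidity
0        82  dock      152                      70
1        28  roof      465                     437
2        26  dock      152                     126
3        15  roof      465                     450
4        26  dock      152                     126
5        80  dock      152                      72
6        70  roof      465                     395
7        91  roof      465                     374
8        94  dock      152                      58
filter rows where humidity < 82:
   humidity  site  reading  reading_minus_humidity
1        28  roof      465                     437
2        26  dock      152                     126
3        15  roof      465                     450
4        26  dock      152                     126
5        80  dock      152                      72
6        70  roof      465                     395
Then the value at position 4, column 'reading_minus_humidity': 72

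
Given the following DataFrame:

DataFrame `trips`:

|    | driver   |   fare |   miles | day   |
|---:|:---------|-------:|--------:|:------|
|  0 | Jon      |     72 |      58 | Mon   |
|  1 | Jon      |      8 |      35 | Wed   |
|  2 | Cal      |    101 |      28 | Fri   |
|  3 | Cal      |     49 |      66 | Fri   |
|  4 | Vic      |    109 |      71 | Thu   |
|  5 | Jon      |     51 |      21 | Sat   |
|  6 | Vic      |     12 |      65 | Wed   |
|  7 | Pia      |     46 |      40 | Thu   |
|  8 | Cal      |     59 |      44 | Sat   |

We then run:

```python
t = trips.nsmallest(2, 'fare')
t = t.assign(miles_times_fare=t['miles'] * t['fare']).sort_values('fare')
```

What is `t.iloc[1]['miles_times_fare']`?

take 2 rows with smallest fare:
  driver  fare  miles  day
1    Jon     8     35  Wed
6    Vic    12     65  Wed
add column miles_times_fare = t['miles'] * t['fare']:
  driver  fare  miles  day  miles_times_fare
1    Jon     8     35  Wed               280
6    Vic    12     65  Wed               780
sort by fare:
  driver  fare  miles  day  miles_times_fare
1    Jon     8     35  Wed               280
6    Vic    12     65  Wed               780

780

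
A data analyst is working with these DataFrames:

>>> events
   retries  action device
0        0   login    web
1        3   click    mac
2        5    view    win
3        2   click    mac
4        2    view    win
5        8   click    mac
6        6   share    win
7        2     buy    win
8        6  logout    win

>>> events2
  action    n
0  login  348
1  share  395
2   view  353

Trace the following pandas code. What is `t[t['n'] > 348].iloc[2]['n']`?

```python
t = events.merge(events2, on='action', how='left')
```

merge on 'action' (how='left') → 9 rows:
   retries  action device      n
0        0   login    web  348.0
1        3   click    mac    NaN
2        5    view    win  353.0
3        2   click    mac    NaN
4        2    view    win  353.0
5        8   click    mac    NaN
6        6   share    win  395.0
7        2     buy    win    NaN
8        6  logout    win    NaN
filter rows where n > 348:
   retries action device      n
2        5   view    win  353.0
4        2   view    win  353.0
6        6  share    win  395.0
Taking the value at position 2, column 'n' gives 395.0.

395.0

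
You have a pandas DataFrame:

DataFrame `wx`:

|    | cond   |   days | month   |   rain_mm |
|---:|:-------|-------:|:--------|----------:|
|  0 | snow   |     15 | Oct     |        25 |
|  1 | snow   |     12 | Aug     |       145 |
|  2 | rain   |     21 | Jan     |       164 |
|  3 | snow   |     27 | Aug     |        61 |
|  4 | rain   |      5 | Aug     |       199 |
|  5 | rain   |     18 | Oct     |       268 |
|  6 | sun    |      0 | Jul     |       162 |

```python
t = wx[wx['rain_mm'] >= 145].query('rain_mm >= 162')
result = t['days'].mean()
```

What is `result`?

filter rows where rain_mm >= 145:
   cond  days month  rain_mm
1  snow    12   Aug      145
2  rain    21   Jan      164
4  rain     5   Aug      199
5  rain    18   Oct      268
6   sun     0   Jul      162
filter rows where rain_mm >= 162:
   cond  days month  rain_mm
2  rain    21   Jan      164
4  rain     5   Aug      199
5  rain    18   Oct      268
6   sun     0   Jul      162
Reading off the mean of column 'days', we get 11.0.

11.0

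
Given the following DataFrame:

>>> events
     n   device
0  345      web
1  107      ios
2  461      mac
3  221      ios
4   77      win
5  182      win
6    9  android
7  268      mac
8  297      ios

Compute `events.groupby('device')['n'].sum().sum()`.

1967

group by device, sum of n:
device
android      9
ios        625
mac        729
web        345
win        259
Name: n, dtype: int64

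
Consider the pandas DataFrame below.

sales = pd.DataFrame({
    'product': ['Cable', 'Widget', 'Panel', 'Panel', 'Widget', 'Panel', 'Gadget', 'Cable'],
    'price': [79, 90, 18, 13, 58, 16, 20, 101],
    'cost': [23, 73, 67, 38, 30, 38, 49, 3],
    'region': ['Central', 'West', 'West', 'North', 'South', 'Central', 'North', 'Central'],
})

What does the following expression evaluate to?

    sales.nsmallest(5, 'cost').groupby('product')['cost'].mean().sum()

81.0

take 5 rows with smallest cost:
  product  price  cost   region
7   Cable    101     3  Central
0   Cable     79    23  Central
4  Widget     58    30    South
3   Panel     13    38    North
5   Panel     16    38  Central
group by product, mean of cost:
product
Cable     13.0
Panel     38.0
Widget    30.0
Name: cost, dtype: float64
The sum of the resulting series is 81.0.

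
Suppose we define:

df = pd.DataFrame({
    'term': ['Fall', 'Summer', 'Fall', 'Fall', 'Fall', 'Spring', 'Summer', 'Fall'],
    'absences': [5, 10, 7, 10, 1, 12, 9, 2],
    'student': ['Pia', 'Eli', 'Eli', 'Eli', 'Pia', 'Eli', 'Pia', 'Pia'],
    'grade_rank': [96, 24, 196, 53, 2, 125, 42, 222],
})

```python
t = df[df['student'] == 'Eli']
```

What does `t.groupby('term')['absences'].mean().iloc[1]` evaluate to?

filter rows where student == 'Eli':
     term  absences student  grade_rank
1  Summer        10     Eli          24
2    Fall         7     Eli         196
3    Fall        10     Eli          53
5  Spring        12     Eli         125
group by term, mean of absences:
term
Fall       8.5
Spring    12.0
Summer    10.0
Name: absences, dtype: float64
Finally, value at position 1 = 12.0.

12.0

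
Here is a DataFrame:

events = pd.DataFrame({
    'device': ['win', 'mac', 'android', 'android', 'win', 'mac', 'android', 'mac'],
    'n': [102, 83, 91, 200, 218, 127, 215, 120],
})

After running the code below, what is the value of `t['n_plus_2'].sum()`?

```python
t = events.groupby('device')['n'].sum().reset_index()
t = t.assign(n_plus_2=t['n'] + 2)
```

1162

group by device, sum of n:
device
android    506
mac        330
win        320
Name: n, dtype: int64
reset_index():
    device    n
0  android  506
1      mac  330
2      win  320
add column n_plus_2 = t['n'] + 2:
    device    n  n_plus_2
0  android  506       508
1      mac  330       332
2      win  320       322
Hence 1162.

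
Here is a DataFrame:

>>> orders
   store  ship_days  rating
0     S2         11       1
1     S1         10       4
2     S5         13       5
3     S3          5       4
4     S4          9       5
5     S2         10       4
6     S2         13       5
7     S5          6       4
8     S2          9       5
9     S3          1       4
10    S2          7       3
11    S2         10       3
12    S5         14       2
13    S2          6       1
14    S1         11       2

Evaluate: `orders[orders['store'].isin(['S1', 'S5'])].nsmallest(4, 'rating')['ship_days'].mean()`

filter rows where store in ['S1', 'S5']:
   store  ship_days  rating
1     S1         10       4
2     S5         13       5
7     S5          6       4
12    S5         14       2
14    S1         11       2
take 4 rows with smallest rating:
   store  ship_days  rating
12    S5         14       2
14    S1         11       2
1     S1         10       4
7     S5          6       4
Taking the mean of column 'ship_days' gives 10.25.

10.25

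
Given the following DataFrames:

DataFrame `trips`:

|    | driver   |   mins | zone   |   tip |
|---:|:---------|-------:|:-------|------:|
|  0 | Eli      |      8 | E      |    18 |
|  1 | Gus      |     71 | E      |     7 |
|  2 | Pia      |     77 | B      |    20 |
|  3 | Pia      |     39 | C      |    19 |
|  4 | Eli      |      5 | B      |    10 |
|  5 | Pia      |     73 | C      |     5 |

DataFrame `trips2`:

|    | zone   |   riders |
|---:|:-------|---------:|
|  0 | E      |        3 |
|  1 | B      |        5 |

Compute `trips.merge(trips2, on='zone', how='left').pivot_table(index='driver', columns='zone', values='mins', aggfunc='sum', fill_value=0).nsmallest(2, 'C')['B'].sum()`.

merge on 'zone' (how='left') → 6 rows:
  driver  mins zone  tip  riders
0    Eli     8    E   18     3.0
1    Gus    71    E    7     3.0
2    Pia    77    B   20     5.0
3    Pia    39    C   19     NaN
4    Eli     5    B   10     5.0
5    Pia    73    C    5     NaN
pivot: rows=driver, cols=zone, sum(mins):
zone     B    C   E
driver             
Eli      5    0   8
Gus      0    0  71
Pia     77  112   0
take 2 rows with smallest C:
zone    B  C   E
driver          
Eli     5  0   8
Gus     0  0  71

5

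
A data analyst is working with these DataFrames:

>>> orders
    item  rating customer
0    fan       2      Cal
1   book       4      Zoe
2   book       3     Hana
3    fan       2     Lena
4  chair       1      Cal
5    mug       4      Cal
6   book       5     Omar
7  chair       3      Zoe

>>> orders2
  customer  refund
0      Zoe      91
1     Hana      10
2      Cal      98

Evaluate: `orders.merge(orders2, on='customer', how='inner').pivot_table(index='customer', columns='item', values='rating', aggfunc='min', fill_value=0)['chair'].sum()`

merge on 'customer' (how='inner') → 6 rows:
    item  rating customer  refund
0    fan       2      Cal      98
1   book       4      Zoe      91
2   book       3     Hana      10
3  chair       1      Cal      98
4    mug       4      Cal      98
5  chair       3      Zoe      91
pivot: rows=customer, cols=item, min(rating):
item      book  chair  fan  mug
customer                       
Cal          0      1    2    4
Hana         3      0    0    0
Zoe          4      3    0    0
sum of column 'chair' → 4

4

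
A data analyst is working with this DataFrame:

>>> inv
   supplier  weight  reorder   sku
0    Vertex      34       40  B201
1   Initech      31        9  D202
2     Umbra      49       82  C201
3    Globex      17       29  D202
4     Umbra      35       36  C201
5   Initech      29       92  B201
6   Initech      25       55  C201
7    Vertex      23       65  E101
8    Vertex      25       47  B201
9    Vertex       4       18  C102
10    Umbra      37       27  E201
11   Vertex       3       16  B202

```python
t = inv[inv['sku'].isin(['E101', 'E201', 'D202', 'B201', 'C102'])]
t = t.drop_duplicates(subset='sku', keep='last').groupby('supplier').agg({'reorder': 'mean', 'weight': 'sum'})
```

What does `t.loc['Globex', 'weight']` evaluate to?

filter rows where sku in ['E101', 'E201', 'D202', 'B201', 'C102']:
   supplier  weight  reorder   sku
0    Vertex      34       40  B201
1   Initech      31        9  D202
3    Globex      17       29  D202
5   Initech      29       92  B201
7    Vertex      23       65  E101
8    Vertex      25       47  B201
9    Vertex       4       18  C102
10    Umbra      37       27  E201
drop duplicate sku (keep=last):
   supplier  weight  reorder   sku
3    Globex      17       29  D202
7    Vertex      23       65  E101
8    Vertex      25       47  B201
9    Vertex       4       18  C102
10    Umbra      37       27  E201
group by supplier: mean(reorder), sum(weight):
            reorder  weight
supplier                   
Globex    29.000000      17
Umbra     27.000000      37
Vertex    43.333333      52
Taking the value at row 'Globex', column 'weight' gives 17.

17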